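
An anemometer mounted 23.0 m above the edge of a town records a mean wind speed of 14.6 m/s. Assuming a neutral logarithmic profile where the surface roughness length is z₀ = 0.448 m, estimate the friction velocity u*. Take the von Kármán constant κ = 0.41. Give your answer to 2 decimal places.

u* ≈ 1.52 m/s

Log law: V(z) = (u*/κ) · ln(z/z₀) ⇒ u* = κ · V / ln(z/z₀)
u* = 0.41 × 14.6 / ln(23.0/0.448) = 0.41 × 14.6 / 3.9385
   = 5.9860 / 3.9385 = 1.5199 m/s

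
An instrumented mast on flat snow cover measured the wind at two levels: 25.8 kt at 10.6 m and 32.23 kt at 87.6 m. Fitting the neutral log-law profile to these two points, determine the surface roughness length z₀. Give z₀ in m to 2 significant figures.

z₀ ≈ 0.0022 m

Log law: V(z) ∝ ln(z/z₀). With r = V₁/V₂ = 25.8/32.23 = 0.80050,
r · ln(z₂/z₀) = ln(z₁/z₀) ⇒ ln z₀ = (ln z₁ − r·ln z₂)/(1 − r)
ln z₀ = (2.36085 − 0.80050×4.47278) / 0.19950 = -6.1131
z₀ = exp(-6.1131) = 0.002214 m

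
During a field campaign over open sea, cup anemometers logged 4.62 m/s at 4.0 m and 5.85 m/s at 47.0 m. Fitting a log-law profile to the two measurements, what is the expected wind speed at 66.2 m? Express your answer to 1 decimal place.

6.0 m/s

Log law: V ∝ ln(z/z₀). From the pair, with r = V₁/V₂ = 0.78974,
ln z₀ = (ln z₁ − r·ln z₂)/(1 − r) = (1.3863 − 0.78974×3.8501)/0.21026 = -7.8682 → z₀ = 0.0003827 m
V₃ = V₁ · ln(z₃/z₀)/ln(z₁/z₀) = 4.62 × 12.0609/9.2545 = 6.0210 m/s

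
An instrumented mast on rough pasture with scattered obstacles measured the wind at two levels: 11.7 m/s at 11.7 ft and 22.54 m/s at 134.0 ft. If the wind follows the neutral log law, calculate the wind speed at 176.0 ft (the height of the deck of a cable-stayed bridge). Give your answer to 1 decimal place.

23.8 m/s

Log law: V ∝ ln(z/z₀). From the pair, with r = V₁/V₂ = 0.51908,
ln z₀ = (ln z₁ − r·ln z₂)/(1 − r) = (2.4596 − 0.51908×4.8978)/0.48092 = -0.1721 → z₀ = 0.8419 ft
V₃ = V₁ · ln(z₃/z₀)/ln(z₁/z₀) = 11.7 × 5.3426/2.6317 = 23.7521 m/s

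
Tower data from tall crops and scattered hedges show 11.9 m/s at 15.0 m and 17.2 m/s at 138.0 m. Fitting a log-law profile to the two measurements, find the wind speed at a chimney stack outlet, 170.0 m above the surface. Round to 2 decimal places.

Log law: V ∝ ln(z/z₀). From the pair, with r = V₁/V₂ = 0.69186,
ln z₀ = (ln z₁ − r·ln z₂)/(1 − r) = (2.7081 − 0.69186×4.9273)/0.30814 = -2.2747 → z₀ = 0.1028 m
V₃ = V₁ · ln(z₃/z₀)/ln(z₁/z₀) = 11.9 × 7.4105/4.9827 = 17.6981 m/s

17.70 m/s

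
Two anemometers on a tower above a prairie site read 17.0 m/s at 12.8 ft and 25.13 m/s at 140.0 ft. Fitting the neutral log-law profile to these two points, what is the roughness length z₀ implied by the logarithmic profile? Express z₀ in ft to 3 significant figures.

Log law: V(z) ∝ ln(z/z₀). With r = V₁/V₂ = 17.0/25.13 = 0.67648,
r · ln(z₂/z₀) = ln(z₁/z₀) ⇒ ln z₀ = (ln z₁ − r·ln z₂)/(1 − r)
ln z₀ = (2.54945 − 0.67648×4.94164) / 0.32352 = -2.4527
z₀ = exp(-2.4527) = 0.08606 ft

z₀ ≈ 0.0861 ft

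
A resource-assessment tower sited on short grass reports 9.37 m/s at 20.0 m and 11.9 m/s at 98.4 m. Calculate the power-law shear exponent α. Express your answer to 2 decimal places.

Power law: V₂/V₁ = (z₂/z₁)^α ⇒ α = ln(V₂/V₁) / ln(z₂/z₁)
α = ln(11.9/9.37) / ln(98.4/20.0) = ln(1.2700) / ln(4.9200)
  = 0.23903 / 1.59331 = 0.15002

α ≈ 0.15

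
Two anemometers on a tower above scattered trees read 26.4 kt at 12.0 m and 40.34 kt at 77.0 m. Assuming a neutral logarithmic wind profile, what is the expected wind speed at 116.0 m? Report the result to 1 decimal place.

Log law: V ∝ ln(z/z₀). From the pair, with r = V₁/V₂ = 0.65444,
ln z₀ = (ln z₁ − r·ln z₂)/(1 − r) = (2.4849 − 0.65444×4.3438)/0.34556 = -1.0355 → z₀ = 0.3550 m
V₃ = V₁ · ln(z₃/z₀)/ln(z₁/z₀) = 26.4 × 5.7891/3.5204 = 43.4130 kt

43.4 kt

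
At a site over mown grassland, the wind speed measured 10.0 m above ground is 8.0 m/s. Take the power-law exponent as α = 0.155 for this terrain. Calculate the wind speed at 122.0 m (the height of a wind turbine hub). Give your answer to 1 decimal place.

11.8 m/s

Power-law profile: V₂ = V₁ · (z₂/z₁)^α
V₂ = 8.0 × (122.0/10.0)^0.155 = 8.0 × (12.2000)^0.155
    = 8.0 × 1.4736 = 11.7890 m/s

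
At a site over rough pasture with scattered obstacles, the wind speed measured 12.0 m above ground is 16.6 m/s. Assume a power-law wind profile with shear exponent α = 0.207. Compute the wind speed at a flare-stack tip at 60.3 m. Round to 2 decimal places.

Power-law profile: V₂ = V₁ · (z₂/z₁)^α
V₂ = 16.6 × (60.3/12.0)^0.207 = 16.6 × (5.0250)^0.207
    = 16.6 × 1.3968 = 23.1869 m/s

23.19 m/s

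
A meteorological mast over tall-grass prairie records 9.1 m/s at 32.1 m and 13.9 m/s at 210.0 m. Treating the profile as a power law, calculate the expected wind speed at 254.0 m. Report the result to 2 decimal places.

14.51 m/s

First find α: α = ln(V₂/V₁)/ln(z₂/z₁) = ln(13.9/9.1)/ln(210.0/32.1) = 0.42361/1.87825 = 0.2255
Extrapolate from 210.0 m to 254.0 m: V₃ = 13.9 × (254.0/210.0)^0.2255 = 13.9 × 1.0438 = 14.5093 m/s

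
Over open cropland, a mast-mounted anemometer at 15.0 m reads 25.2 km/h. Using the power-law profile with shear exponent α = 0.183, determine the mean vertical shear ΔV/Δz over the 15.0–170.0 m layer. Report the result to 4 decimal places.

Power law: V₂ = V₁ · (z₂/z₁)^α = 25.2 × (11.3333)^0.183 = 39.2960 km/h
ΔV/Δz = (39.2960 − 25.2)/(170.0 − 15.0) = 14.0960/155.0000 = 0.09094 km/h/m

0.0909 km/h/m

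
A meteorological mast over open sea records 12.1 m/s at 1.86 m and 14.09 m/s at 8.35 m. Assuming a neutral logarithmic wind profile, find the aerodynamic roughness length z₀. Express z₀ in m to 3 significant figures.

Log law: V(z) ∝ ln(z/z₀). With r = V₁/V₂ = 12.1/14.09 = 0.85877,
r · ln(z₂/z₀) = ln(z₁/z₀) ⇒ ln z₀ = (ln z₁ − r·ln z₂)/(1 − r)
ln z₀ = (0.62058 − 0.85877×2.12226) / 0.14123 = -8.5103
z₀ = exp(-8.5103) = 0.0002014 m

z₀ ≈ 0.000201 m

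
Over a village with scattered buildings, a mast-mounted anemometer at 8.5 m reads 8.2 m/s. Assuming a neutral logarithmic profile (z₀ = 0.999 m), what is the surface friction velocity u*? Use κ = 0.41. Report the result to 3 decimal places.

u* ≈ 1.570 m/s

Log law: V(z) = (u*/κ) · ln(z/z₀) ⇒ u* = κ · V / ln(z/z₀)
u* = 0.41 × 8.2 / ln(8.5/0.999) = 0.41 × 8.2 / 2.1411
   = 3.3620 / 2.1411 = 1.5702 m/s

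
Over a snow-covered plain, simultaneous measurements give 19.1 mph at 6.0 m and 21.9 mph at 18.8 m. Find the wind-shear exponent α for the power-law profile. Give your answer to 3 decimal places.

Power law: V₂/V₁ = (z₂/z₁)^α ⇒ α = ln(V₂/V₁) / ln(z₂/z₁)
α = ln(21.9/19.1) / ln(18.8/6.0) = ln(1.1466) / ln(3.1333)
  = 0.13680 / 1.14210 = 0.11978

α ≈ 0.120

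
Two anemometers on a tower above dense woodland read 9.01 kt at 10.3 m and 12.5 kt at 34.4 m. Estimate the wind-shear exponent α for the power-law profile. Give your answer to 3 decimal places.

α ≈ 0.271

Power law: V₂/V₁ = (z₂/z₁)^α ⇒ α = ln(V₂/V₁) / ln(z₂/z₁)
α = ln(12.5/9.01) / ln(34.4/10.3) = ln(1.3873) / ln(3.3398)
  = 0.32739 / 1.20591 = 0.27149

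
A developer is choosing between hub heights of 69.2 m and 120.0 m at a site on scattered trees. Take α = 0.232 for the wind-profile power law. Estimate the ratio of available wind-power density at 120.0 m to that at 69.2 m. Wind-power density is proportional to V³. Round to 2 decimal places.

Speed ratio: V_B/V_A = (z_B/z_A)^α = (120.0/69.2)^0.232 = (1.7341)^0.232 = 1.13623
Power-density ratio: P_B/P_A = (V_B/V_A)³ = (1.13623)³ = 1.46689

1.47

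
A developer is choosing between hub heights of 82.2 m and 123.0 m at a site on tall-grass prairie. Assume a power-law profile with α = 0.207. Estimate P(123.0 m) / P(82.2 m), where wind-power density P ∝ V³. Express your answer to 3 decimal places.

Speed ratio: V_B/V_A = (z_B/z_A)^α = (123.0/82.2)^0.207 = (1.4964)^0.207 = 1.08701
Power-density ratio: P_B/P_A = (V_B/V_A)³ = (1.08701)³ = 1.28439

1.284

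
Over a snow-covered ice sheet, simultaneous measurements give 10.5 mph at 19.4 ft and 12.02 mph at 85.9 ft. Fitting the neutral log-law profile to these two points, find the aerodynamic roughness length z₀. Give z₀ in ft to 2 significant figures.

Log law: V(z) ∝ ln(z/z₀). With r = V₁/V₂ = 10.5/12.02 = 0.87354,
r · ln(z₂/z₀) = ln(z₁/z₀) ⇒ ln z₀ = (ln z₁ − r·ln z₂)/(1 − r)
ln z₀ = (2.96527 − 0.87354×4.45318) / 0.12646 = -7.3131
z₀ = exp(-7.3131) = 0.0006668 ft

z₀ ≈ 0.00067 ft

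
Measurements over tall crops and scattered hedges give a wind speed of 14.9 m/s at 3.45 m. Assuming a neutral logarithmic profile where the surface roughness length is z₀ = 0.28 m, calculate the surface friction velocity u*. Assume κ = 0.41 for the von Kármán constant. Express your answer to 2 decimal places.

u* ≈ 2.43 m/s

Log law: V(z) = (u*/κ) · ln(z/z₀) ⇒ u* = κ · V / ln(z/z₀)
u* = 0.41 × 14.9 / ln(3.45/0.28) = 0.41 × 14.9 / 2.5113
   = 6.1090 / 2.5113 = 2.4326 m/s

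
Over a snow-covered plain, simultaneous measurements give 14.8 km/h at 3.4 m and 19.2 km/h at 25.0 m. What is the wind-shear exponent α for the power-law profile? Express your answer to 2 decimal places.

α ≈ 0.13

Power law: V₂/V₁ = (z₂/z₁)^α ⇒ α = ln(V₂/V₁) / ln(z₂/z₁)
α = ln(19.2/14.8) / ln(25.0/3.4) = ln(1.2973) / ln(7.3529)
  = 0.26028 / 1.99510 = 0.13046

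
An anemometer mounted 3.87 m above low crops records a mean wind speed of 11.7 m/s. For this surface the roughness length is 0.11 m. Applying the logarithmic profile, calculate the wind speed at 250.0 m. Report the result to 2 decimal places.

25.40 m/s

Log law: V(z) ∝ ln(z/z₀), so V₂/V₁ = ln(z₂/z₀) / ln(z₁/z₀).
ln(250.0/0.11) = 7.7287, ln(3.87/0.11) = 3.5605
V₂ = 11.7 × 7.7287/3.5605 = 11.7 × 2.1707 = 25.3968 m/s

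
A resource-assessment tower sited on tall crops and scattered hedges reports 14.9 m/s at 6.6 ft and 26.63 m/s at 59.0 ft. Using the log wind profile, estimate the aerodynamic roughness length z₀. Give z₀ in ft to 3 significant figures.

Log law: V(z) ∝ ln(z/z₀). With r = V₁/V₂ = 14.9/26.63 = 0.55952,
r · ln(z₂/z₀) = ln(z₁/z₀) ⇒ ln z₀ = (ln z₁ − r·ln z₂)/(1 − r)
ln z₀ = (1.88707 − 0.55952×4.07754) / 0.44048 = -0.8954
z₀ = exp(-0.8954) = 0.4085 ft

z₀ ≈ 0.408 ft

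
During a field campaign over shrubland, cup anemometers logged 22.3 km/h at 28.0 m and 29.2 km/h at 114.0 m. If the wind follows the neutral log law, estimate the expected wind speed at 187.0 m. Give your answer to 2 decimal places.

Log law: V ∝ ln(z/z₀). From the pair, with r = V₁/V₂ = 0.76370,
ln z₀ = (ln z₁ − r·ln z₂)/(1 − r) = (3.3322 − 0.76370×4.7362)/0.23630 = -1.2053 → z₀ = 0.2996 m
V₃ = V₁ · ln(z₃/z₀)/ln(z₁/z₀) = 22.3 × 6.4364/4.5375 = 31.6323 km/h

31.63 km/h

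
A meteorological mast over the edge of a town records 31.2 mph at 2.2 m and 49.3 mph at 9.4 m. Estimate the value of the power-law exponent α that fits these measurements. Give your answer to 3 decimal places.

Power law: V₂/V₁ = (z₂/z₁)^α ⇒ α = ln(V₂/V₁) / ln(z₂/z₁)
α = ln(49.3/31.2) / ln(9.4/2.2) = ln(1.5801) / ln(4.2727)
  = 0.45751 / 1.45225 = 0.31503

α ≈ 0.315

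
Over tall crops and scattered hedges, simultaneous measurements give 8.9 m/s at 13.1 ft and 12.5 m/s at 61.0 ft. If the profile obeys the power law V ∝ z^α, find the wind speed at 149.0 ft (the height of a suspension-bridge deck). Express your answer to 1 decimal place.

First find α: α = ln(V₂/V₁)/ln(z₂/z₁) = ln(12.5/8.9)/ln(61.0/13.1) = 0.33968/1.53826 = 0.2208
Extrapolate from 61.0 ft to 149.0 ft: V₃ = 12.5 × (149.0/61.0)^0.2208 = 12.5 × 1.2180 = 15.2250 m/s

15.2 m/s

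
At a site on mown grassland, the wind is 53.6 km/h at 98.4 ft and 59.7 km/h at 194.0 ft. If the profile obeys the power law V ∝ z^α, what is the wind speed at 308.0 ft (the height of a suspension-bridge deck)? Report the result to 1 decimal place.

First find α: α = ln(V₂/V₁)/ln(z₂/z₁) = ln(59.7/53.6)/ln(194.0/98.4) = 0.10778/0.67882 = 0.1588
Extrapolate from 194.0 ft to 308.0 ft: V₃ = 59.7 × (308.0/194.0)^0.1588 = 59.7 × 1.0762 = 64.2465 km/h

64.2 km/h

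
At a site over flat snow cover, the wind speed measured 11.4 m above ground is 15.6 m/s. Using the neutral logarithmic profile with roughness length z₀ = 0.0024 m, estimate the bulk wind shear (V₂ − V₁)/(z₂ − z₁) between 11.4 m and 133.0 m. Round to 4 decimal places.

Log law: V₂ = V₁ · ln(z₂/z₀)/ln(z₁/z₀) = 15.6 × 10.9226/8.4659 = 20.1270 m/s
ΔV/Δz = (20.1270 − 15.6)/(133.0 − 11.4) = 4.5270/121.6000 = 0.03723 m/s/m

0.0372 m/s/m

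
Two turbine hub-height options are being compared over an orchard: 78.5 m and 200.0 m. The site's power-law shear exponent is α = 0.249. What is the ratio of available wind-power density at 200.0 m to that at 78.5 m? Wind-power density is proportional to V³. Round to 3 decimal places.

2.011

Speed ratio: V_B/V_A = (z_B/z_A)^α = (200.0/78.5)^0.249 = (2.5478)^0.249 = 1.26222
Power-density ratio: P_B/P_A = (V_B/V_A)³ = (1.26222)³ = 2.01095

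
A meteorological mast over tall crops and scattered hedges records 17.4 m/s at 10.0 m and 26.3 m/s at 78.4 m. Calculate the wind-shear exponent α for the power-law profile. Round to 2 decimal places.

Power law: V₂/V₁ = (z₂/z₁)^α ⇒ α = ln(V₂/V₁) / ln(z₂/z₁)
α = ln(26.3/17.4) / ln(78.4/10.0) = ln(1.5115) / ln(7.8400)
  = 0.41310 / 2.05924 = 0.20061

α ≈ 0.20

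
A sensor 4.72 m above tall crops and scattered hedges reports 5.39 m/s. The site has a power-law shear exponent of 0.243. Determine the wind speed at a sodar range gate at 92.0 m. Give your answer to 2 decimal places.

11.09 m/s

Power-law profile: V₂ = V₁ · (z₂/z₁)^α
V₂ = 5.39 × (92.0/4.72)^0.243 = 5.39 × (19.4915)^0.243
    = 5.39 × 2.0579 = 11.0923 m/s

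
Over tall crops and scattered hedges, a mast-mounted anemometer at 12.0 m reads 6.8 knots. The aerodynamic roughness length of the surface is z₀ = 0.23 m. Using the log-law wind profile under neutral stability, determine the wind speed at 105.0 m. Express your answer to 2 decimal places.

10.53 knots

Log law: V(z) ∝ ln(z/z₀), so V₂/V₁ = ln(z₂/z₀) / ln(z₁/z₀).
ln(105.0/0.23) = 6.1236, ln(12.0/0.23) = 3.9546
V₂ = 6.8 × 6.1236/3.9546 = 6.8 × 1.5485 = 10.5297 knots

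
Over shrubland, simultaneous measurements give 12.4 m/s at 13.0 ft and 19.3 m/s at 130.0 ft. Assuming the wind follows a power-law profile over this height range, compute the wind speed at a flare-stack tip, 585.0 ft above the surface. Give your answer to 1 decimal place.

25.8 m/s

First find α: α = ln(V₂/V₁)/ln(z₂/z₁) = ln(19.3/12.4)/ln(130.0/13.0) = 0.44241/2.30259 = 0.1921
Extrapolate from 130.0 ft to 585.0 ft: V₃ = 19.3 × (585.0/130.0)^0.1921 = 19.3 × 1.3351 = 25.7669 m/s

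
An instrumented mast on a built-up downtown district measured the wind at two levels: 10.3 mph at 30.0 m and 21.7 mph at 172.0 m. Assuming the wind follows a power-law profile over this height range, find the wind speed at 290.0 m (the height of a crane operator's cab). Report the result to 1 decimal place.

First find α: α = ln(V₂/V₁)/ln(z₂/z₁) = ln(21.7/10.3)/ln(172.0/30.0) = 0.74517/1.74630 = 0.4267
Extrapolate from 172.0 m to 290.0 m: V₃ = 21.7 × (290.0/172.0)^0.4267 = 21.7 × 1.2497 = 27.1186 mph

27.1 mph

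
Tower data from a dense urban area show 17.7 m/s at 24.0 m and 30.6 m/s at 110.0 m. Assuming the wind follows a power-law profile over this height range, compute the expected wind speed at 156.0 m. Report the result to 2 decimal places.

First find α: α = ln(V₂/V₁)/ln(z₂/z₁) = ln(30.6/17.7)/ln(110.0/24.0) = 0.54744/1.52243 = 0.3596
Extrapolate from 110.0 m to 156.0 m: V₃ = 30.6 × (156.0/110.0)^0.3596 = 30.6 × 1.1339 = 34.6962 m/s

34.70 m/s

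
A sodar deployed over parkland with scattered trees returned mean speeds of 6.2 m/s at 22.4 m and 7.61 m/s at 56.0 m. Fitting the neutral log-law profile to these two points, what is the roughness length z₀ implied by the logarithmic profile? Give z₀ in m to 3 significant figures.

z₀ ≈ 0.399 m

Log law: V(z) ∝ ln(z/z₀). With r = V₁/V₂ = 6.2/7.61 = 0.81472,
r · ln(z₂/z₀) = ln(z₁/z₀) ⇒ ln z₀ = (ln z₁ − r·ln z₂)/(1 − r)
ln z₀ = (3.10906 − 0.81472×4.02535) / 0.18528 = -0.9200
z₀ = exp(-0.9200) = 0.3985 m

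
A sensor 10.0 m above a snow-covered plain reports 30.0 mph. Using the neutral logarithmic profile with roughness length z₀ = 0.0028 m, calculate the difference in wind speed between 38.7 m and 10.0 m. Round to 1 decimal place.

5.0 mph

Log law: V₂ = V₁ · ln(z₂/z₀)/ln(z₁/z₀) = 30.0 × 9.5340/8.1807 = 34.9626 mph
ΔV = 34.9626 − 30.0 = 4.9626 mph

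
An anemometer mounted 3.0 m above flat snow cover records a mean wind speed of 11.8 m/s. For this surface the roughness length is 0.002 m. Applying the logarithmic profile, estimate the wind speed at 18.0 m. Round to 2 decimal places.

Log law: V(z) ∝ ln(z/z₀), so V₂/V₁ = ln(z₂/z₀) / ln(z₁/z₀).
ln(18.0/0.002) = 9.1050, ln(3.0/0.002) = 7.3132
V₂ = 11.8 × 9.1050/7.3132 = 11.8 × 1.2450 = 14.6910 m/s

14.69 m/s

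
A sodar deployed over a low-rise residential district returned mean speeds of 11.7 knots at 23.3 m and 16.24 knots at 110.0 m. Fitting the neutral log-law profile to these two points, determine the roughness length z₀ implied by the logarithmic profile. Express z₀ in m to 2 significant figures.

Log law: V(z) ∝ ln(z/z₀). With r = V₁/V₂ = 11.7/16.24 = 0.72044,
r · ln(z₂/z₀) = ln(z₁/z₀) ⇒ ln z₀ = (ln z₁ − r·ln z₂)/(1 − r)
ln z₀ = (3.14845 − 0.72044×4.70048) / 0.27956 = -0.8513
z₀ = exp(-0.8513) = 0.4269 m

z₀ ≈ 0.43 m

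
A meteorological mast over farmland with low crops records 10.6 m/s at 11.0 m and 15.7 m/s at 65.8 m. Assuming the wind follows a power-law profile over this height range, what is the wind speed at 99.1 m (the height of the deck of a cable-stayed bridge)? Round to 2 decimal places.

First find α: α = ln(V₂/V₁)/ln(z₂/z₁) = ln(15.7/10.6)/ln(65.8/11.0) = 0.39281/1.78872 = 0.2196
Extrapolate from 65.8 m to 99.1 m: V₃ = 15.7 × (99.1/65.8)^0.2196 = 15.7 × 1.0941 = 17.1773 m/s

17.18 m/s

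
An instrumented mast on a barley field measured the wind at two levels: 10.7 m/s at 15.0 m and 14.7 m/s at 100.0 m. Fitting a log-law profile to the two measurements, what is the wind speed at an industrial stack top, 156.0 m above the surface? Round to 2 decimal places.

15.64 m/s

Log law: V ∝ ln(z/z₀). From the pair, with r = V₁/V₂ = 0.72789,
ln z₀ = (ln z₁ − r·ln z₂)/(1 − r) = (2.7081 − 0.72789×4.6052)/0.27211 = -2.3667 → z₀ = 0.09379 m
V₃ = V₁ · ln(z₃/z₀)/ln(z₁/z₀) = 10.7 × 7.4166/5.0748 = 15.6376 m/s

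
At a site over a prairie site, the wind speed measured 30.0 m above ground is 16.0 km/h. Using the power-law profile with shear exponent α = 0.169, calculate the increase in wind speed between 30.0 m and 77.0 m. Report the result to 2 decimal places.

Power law: V₂ = V₁ · (z₂/z₁)^α = 16.0 × (2.5667)^0.169 = 18.7630 km/h
ΔV = 18.7630 − 16.0 = 2.7630 km/h

2.76 km/h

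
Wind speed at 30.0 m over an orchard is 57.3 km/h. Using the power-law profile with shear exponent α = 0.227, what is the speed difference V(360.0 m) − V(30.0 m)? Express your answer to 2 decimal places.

Power law: V₂ = V₁ · (z₂/z₁)^α = 57.3 × (12.0000)^0.227 = 100.7230 km/h
ΔV = 100.7230 − 57.3 = 43.4230 km/h

43.42 km/h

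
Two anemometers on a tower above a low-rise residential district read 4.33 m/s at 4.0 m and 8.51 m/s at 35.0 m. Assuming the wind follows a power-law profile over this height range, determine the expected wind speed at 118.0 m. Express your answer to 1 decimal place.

12.4 m/s

First find α: α = ln(V₂/V₁)/ln(z₂/z₁) = ln(8.51/4.33)/ln(35.0/4.0) = 0.67567/2.16905 = 0.3115
Extrapolate from 35.0 m to 118.0 m: V₃ = 8.51 × (118.0/35.0)^0.3115 = 8.51 × 1.4602 = 12.4264 m/s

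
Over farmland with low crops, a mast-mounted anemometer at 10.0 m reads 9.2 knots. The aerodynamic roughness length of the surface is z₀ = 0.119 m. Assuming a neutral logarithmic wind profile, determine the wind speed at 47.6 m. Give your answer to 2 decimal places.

Log law: V(z) ∝ ln(z/z₀), so V₂/V₁ = ln(z₂/z₀) / ln(z₁/z₀).
ln(47.6/0.119) = 5.9915, ln(10.0/0.119) = 4.4312
V₂ = 9.2 × 5.9915/4.4312 = 9.2 × 1.3521 = 12.4394 knots

12.44 knots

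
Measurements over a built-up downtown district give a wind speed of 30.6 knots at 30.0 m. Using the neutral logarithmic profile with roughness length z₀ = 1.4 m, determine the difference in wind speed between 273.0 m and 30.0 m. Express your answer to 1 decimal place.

22.0 knots

Log law: V₂ = V₁ · ln(z₂/z₀)/ln(z₁/z₀) = 30.6 × 5.2730/3.0647 = 52.6487 knots
ΔV = 52.6487 − 30.6 = 22.0487 knots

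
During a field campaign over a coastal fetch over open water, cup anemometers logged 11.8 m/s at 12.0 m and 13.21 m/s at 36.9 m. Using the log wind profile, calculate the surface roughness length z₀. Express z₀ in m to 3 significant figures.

Log law: V(z) ∝ ln(z/z₀). With r = V₁/V₂ = 11.8/13.21 = 0.89326,
r · ln(z₂/z₀) = ln(z₁/z₀) ⇒ ln z₀ = (ln z₁ − r·ln z₂)/(1 − r)
ln z₀ = (2.48491 − 0.89326×3.60821) / 0.10674 = -6.9158
z₀ = exp(-6.9158) = 0.0009920 m

z₀ ≈ 0.000992 m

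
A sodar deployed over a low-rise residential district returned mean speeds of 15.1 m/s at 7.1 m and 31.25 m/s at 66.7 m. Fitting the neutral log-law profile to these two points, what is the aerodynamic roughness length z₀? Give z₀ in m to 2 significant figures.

z₀ ≈ 0.87 m

Log law: V(z) ∝ ln(z/z₀). With r = V₁/V₂ = 15.1/31.25 = 0.48320,
r · ln(z₂/z₀) = ln(z₁/z₀) ⇒ ln z₀ = (ln z₁ − r·ln z₂)/(1 − r)
ln z₀ = (1.96009 − 0.48320×4.20020) / 0.51680 = -0.1344
z₀ = exp(-0.1344) = 0.8743 m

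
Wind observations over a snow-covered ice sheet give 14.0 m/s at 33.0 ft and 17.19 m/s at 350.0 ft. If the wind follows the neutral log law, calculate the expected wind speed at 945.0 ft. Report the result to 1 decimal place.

18.5 m/s

Log law: V ∝ ln(z/z₀). From the pair, with r = V₁/V₂ = 0.81443,
ln z₀ = (ln z₁ − r·ln z₂)/(1 − r) = (3.4965 − 0.81443×5.8579)/0.18557 = -6.8671 → z₀ = 0.001041 ft
V₃ = V₁ · ln(z₃/z₀)/ln(z₁/z₀) = 14.0 × 13.7183/10.3636 = 18.5318 m/s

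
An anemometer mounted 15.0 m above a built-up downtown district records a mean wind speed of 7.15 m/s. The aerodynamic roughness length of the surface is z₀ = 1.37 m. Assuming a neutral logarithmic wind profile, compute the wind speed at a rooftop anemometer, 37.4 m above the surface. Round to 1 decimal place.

Log law: V(z) ∝ ln(z/z₀), so V₂/V₁ = ln(z₂/z₀) / ln(z₁/z₀).
ln(37.4/1.37) = 3.3069, ln(15.0/1.37) = 2.3932
V₂ = 7.15 × 3.3069/2.3932 = 7.15 × 1.3818 = 9.8795 m/s

9.9 m/s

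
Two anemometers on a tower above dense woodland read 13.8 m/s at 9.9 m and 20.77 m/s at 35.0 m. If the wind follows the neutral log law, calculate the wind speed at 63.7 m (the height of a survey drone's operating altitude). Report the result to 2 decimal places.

24.08 m/s

Log law: V ∝ ln(z/z₀). From the pair, with r = V₁/V₂ = 0.66442,
ln z₀ = (ln z₁ − r·ln z₂)/(1 − r) = (2.2925 − 0.66442×3.5553)/0.33558 = -0.2077 → z₀ = 0.8124 m
V₃ = V₁ · ln(z₃/z₀)/ln(z₁/z₀) = 13.8 × 4.3619/2.5003 = 24.0752 m/s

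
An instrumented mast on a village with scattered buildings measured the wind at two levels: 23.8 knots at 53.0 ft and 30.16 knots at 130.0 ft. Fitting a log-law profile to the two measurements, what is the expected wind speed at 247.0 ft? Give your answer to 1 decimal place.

Log law: V ∝ ln(z/z₀). From the pair, with r = V₁/V₂ = 0.78912,
ln z₀ = (ln z₁ − r·ln z₂)/(1 − r) = (3.9703 − 0.78912×4.8675)/0.21088 = 0.6127 → z₀ = 1.845 ft
V₃ = V₁ · ln(z₃/z₀)/ln(z₁/z₀) = 23.8 × 4.8967/3.3576 = 34.7097 knots

34.7 knots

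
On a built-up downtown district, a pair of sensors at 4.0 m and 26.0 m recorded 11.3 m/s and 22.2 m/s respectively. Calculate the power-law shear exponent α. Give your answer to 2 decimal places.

α ≈ 0.36

Power law: V₂/V₁ = (z₂/z₁)^α ⇒ α = ln(V₂/V₁) / ln(z₂/z₁)
α = ln(22.2/11.3) / ln(26.0/4.0) = ln(1.9646) / ln(6.5000)
  = 0.67529 / 1.87180 = 0.36077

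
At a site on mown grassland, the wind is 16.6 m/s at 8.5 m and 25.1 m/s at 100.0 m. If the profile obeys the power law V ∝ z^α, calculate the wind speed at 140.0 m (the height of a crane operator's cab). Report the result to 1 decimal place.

26.6 m/s

First find α: α = ln(V₂/V₁)/ln(z₂/z₁) = ln(25.1/16.6)/ln(100.0/8.5) = 0.41347/2.46510 = 0.1677
Extrapolate from 100.0 m to 140.0 m: V₃ = 25.1 × (140.0/100.0)^0.1677 = 25.1 × 1.0581 = 26.5573 m/s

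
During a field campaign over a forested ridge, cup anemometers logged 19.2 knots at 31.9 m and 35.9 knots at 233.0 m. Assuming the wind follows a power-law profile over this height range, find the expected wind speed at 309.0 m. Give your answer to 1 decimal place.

First find α: α = ln(V₂/V₁)/ln(z₂/z₁) = ln(35.9/19.2)/ln(233.0/31.9) = 0.62583/1.98843 = 0.3147
Extrapolate from 233.0 m to 309.0 m: V₃ = 35.9 × (309.0/233.0)^0.3147 = 35.9 × 1.0929 = 39.2357 knots

39.2 knots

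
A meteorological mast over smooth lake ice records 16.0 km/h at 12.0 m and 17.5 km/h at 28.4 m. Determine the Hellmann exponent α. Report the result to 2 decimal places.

α ≈ 0.10

Power law: V₂/V₁ = (z₂/z₁)^α ⇒ α = ln(V₂/V₁) / ln(z₂/z₁)
α = ln(17.5/16.0) / ln(28.4/12.0) = ln(1.0938) / ln(2.3667)
  = 0.08961 / 0.86148 = 0.10402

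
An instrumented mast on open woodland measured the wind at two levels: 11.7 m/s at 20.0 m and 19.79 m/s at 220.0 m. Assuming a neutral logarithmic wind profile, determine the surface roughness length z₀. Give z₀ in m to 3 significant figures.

z₀ ≈ 0.624 m

Log law: V(z) ∝ ln(z/z₀). With r = V₁/V₂ = 11.7/19.79 = 0.59121,
r · ln(z₂/z₀) = ln(z₁/z₀) ⇒ ln z₀ = (ln z₁ − r·ln z₂)/(1 − r)
ln z₀ = (2.99573 − 0.59121×5.39363) / 0.40879 = -0.4722
z₀ = exp(-0.4722) = 0.6236 m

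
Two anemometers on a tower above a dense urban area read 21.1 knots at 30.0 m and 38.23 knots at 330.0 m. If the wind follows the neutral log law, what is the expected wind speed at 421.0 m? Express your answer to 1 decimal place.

40.0 knots

Log law: V ∝ ln(z/z₀). From the pair, with r = V₁/V₂ = 0.55192,
ln z₀ = (ln z₁ − r·ln z₂)/(1 − r) = (3.4012 − 0.55192×5.7991)/0.44808 = 0.4476 → z₀ = 1.565 m
V₃ = V₁ · ln(z₃/z₀)/ln(z₁/z₀) = 21.1 × 5.5951/2.9536 = 39.9698 knots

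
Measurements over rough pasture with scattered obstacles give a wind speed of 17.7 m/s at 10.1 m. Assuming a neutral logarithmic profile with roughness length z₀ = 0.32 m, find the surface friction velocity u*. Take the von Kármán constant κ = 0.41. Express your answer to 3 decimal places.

Log law: V(z) = (u*/κ) · ln(z/z₀) ⇒ u* = κ · V / ln(z/z₀)
u* = 0.41 × 17.7 / ln(10.1/0.32) = 0.41 × 17.7 / 3.4520
   = 7.2570 / 3.4520 = 2.1023 m/s

u* ≈ 2.102 m/s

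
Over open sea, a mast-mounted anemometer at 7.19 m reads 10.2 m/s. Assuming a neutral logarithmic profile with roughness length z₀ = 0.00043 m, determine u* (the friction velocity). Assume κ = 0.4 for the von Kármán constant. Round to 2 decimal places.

Log law: V(z) = (u*/κ) · ln(z/z₀) ⇒ u* = κ · V / ln(z/z₀)
u* = 0.4 × 10.2 / ln(7.19/0.00043) = 0.4 × 10.2 / 9.7244
   = 4.0800 / 9.7244 = 0.4196 m/s

u* ≈ 0.42 m/s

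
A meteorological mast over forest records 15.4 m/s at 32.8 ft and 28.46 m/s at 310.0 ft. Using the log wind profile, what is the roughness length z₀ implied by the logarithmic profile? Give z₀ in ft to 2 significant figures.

Log law: V(z) ∝ ln(z/z₀). With r = V₁/V₂ = 15.4/28.46 = 0.54111,
r · ln(z₂/z₀) = ln(z₁/z₀) ⇒ ln z₀ = (ln z₁ − r·ln z₂)/(1 − r)
ln z₀ = (3.49043 − 0.54111×5.73657) / 0.45889 = 0.8418
z₀ = exp(0.8418) = 2.321 ft

z₀ ≈ 2.3 ft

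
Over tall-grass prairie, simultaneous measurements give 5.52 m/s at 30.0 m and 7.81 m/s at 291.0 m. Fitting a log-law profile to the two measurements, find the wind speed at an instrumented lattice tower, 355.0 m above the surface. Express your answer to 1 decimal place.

Log law: V ∝ ln(z/z₀). From the pair, with r = V₁/V₂ = 0.70679,
ln z₀ = (ln z₁ − r·ln z₂)/(1 − r) = (3.4012 − 0.70679×5.6733)/0.29321 = -2.0757 → z₀ = 0.1255 m
V₃ = V₁ · ln(z₃/z₀)/ln(z₁/z₀) = 5.52 × 7.9478/5.4769 = 8.0104 m/s

8.0 m/s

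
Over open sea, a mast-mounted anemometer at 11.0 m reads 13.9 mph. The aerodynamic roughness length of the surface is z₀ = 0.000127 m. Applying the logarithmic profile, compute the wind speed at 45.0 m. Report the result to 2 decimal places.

15.62 mph

Log law: V(z) ∝ ln(z/z₀), so V₂/V₁ = ln(z₂/z₀) / ln(z₁/z₀).
ln(45.0/0.000127) = 12.7780, ln(11.0/0.000127) = 11.3692
V₂ = 13.9 × 12.7780/11.3692 = 13.9 × 1.1239 = 15.6224 mph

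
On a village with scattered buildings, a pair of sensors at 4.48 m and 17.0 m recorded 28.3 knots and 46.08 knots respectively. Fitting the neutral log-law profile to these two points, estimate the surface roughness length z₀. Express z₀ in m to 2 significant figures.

z₀ ≈ 0.54 m

Log law: V(z) ∝ ln(z/z₀). With r = V₁/V₂ = 28.3/46.08 = 0.61415,
r · ln(z₂/z₀) = ln(z₁/z₀) ⇒ ln z₀ = (ln z₁ − r·ln z₂)/(1 − r)
ln z₀ = (1.49962 − 0.61415×2.83321) / 0.38585 = -0.6230
z₀ = exp(-0.6230) = 0.5363 m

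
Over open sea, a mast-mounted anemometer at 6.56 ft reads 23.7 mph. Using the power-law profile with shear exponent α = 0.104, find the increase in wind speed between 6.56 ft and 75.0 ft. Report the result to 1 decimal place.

6.8 mph

Power law: V₂ = V₁ · (z₂/z₁)^α = 23.7 × (11.4329)^0.104 = 30.5349 mph
ΔV = 30.5349 − 23.7 = 6.8349 mph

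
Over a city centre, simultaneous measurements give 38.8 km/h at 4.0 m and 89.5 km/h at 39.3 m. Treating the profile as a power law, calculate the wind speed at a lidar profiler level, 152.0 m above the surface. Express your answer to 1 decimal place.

First find α: α = ln(V₂/V₁)/ln(z₂/z₁) = ln(89.5/38.8)/ln(39.3/4.0) = 0.83582/2.28493 = 0.3658
Extrapolate from 39.3 m to 152.0 m: V₃ = 89.5 × (152.0/39.3)^0.3658 = 89.5 × 1.6402 = 146.7947 km/h

146.8 km/h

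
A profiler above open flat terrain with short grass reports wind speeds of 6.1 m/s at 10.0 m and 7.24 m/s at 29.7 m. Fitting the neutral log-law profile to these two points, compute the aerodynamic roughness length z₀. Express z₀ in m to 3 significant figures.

z₀ ≈ 0.0295 m

Log law: V(z) ∝ ln(z/z₀). With r = V₁/V₂ = 6.1/7.24 = 0.84254,
r · ln(z₂/z₀) = ln(z₁/z₀) ⇒ ln z₀ = (ln z₁ − r·ln z₂)/(1 − r)
ln z₀ = (2.30259 − 0.84254×3.39115) / 0.15746 = -3.5222
z₀ = exp(-3.5222) = 0.02954 m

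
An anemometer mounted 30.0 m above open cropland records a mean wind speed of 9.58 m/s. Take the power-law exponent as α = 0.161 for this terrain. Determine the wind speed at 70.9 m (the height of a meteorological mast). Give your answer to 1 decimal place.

Power-law profile: V₂ = V₁ · (z₂/z₁)^α
V₂ = 9.58 × (70.9/30.0)^0.161 = 9.58 × (2.3633)^0.161
    = 9.58 × 1.1485 = 11.0028 m/s

11.0 m/s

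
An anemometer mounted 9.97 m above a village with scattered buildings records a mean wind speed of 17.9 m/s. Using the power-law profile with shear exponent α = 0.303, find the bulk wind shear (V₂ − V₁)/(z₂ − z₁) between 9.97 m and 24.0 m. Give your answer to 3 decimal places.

0.389 m/s/m

Power law: V₂ = V₁ · (z₂/z₁)^α = 17.9 × (2.4072)^0.303 = 23.3589 m/s
ΔV/Δz = (23.3589 − 17.9)/(24.0 − 9.97) = 5.4589/14.0300 = 0.38909 m/s/m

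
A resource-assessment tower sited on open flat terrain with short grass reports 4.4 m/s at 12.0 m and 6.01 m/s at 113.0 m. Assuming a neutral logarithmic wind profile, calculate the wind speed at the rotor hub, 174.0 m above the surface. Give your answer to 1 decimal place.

6.3 m/s

Log law: V ∝ ln(z/z₀). From the pair, with r = V₁/V₂ = 0.73211,
ln z₀ = (ln z₁ − r·ln z₂)/(1 − r) = (2.4849 − 0.73211×4.7274)/0.26789 = -3.6436 → z₀ = 0.02616 m
V₃ = V₁ · ln(z₃/z₀)/ln(z₁/z₀) = 4.4 × 8.8027/6.1285 = 6.3199 m/s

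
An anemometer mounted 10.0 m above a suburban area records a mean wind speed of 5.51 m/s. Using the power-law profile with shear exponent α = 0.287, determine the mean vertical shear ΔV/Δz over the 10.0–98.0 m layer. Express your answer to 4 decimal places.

Power law: V₂ = V₁ · (z₂/z₁)^α = 5.51 × (9.8000)^0.287 = 10.6080 m/s
ΔV/Δz = (10.6080 − 5.51)/(98.0 − 10.0) = 5.0980/88.0000 = 0.05793 m/s/m

0.0579 m/s/m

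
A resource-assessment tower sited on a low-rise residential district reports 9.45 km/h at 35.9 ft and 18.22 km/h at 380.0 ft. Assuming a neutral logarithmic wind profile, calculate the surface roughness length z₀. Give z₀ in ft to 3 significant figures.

z₀ ≈ 2.82 ft

Log law: V(z) ∝ ln(z/z₀). With r = V₁/V₂ = 9.45/18.22 = 0.51866,
r · ln(z₂/z₀) = ln(z₁/z₀) ⇒ ln z₀ = (ln z₁ − r·ln z₂)/(1 − r)
ln z₀ = (3.58074 − 0.51866×5.94017) / 0.48134 = 1.0384
z₀ = exp(1.0384) = 2.825 ft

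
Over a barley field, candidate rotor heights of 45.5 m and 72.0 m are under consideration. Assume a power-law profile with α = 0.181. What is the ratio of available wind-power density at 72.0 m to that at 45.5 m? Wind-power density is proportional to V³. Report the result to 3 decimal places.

Speed ratio: V_B/V_A = (z_B/z_A)^α = (72.0/45.5)^0.181 = (1.5824)^0.181 = 1.08662
Power-density ratio: P_B/P_A = (V_B/V_A)³ = (1.08662)³ = 1.28301

1.283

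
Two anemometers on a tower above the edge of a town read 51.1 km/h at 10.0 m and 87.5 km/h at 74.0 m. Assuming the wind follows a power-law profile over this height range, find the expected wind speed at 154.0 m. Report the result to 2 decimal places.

106.55 km/h

First find α: α = ln(V₂/V₁)/ln(z₂/z₁) = ln(87.5/51.1)/ln(74.0/10.0) = 0.53785/2.00148 = 0.2687
Extrapolate from 74.0 m to 154.0 m: V₃ = 87.5 × (154.0/74.0)^0.2687 = 87.5 × 1.2177 = 106.5470 km/h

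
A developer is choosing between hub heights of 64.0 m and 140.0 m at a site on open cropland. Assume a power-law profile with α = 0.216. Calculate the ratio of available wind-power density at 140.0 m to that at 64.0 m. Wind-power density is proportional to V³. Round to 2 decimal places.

1.66

Speed ratio: V_B/V_A = (z_B/z_A)^α = (140.0/64.0)^0.216 = (2.1875)^0.216 = 1.18421
Power-density ratio: P_B/P_A = (V_B/V_A)³ = (1.18421)³ = 1.66068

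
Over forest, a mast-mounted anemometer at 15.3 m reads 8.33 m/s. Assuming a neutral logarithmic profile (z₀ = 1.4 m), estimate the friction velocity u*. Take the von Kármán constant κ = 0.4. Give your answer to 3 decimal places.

u* ≈ 1.393 m/s

Log law: V(z) = (u*/κ) · ln(z/z₀) ⇒ u* = κ · V / ln(z/z₀)
u* = 0.4 × 8.33 / ln(15.3/1.4) = 0.4 × 8.33 / 2.3914
   = 3.3320 / 2.3914 = 1.3933 m/s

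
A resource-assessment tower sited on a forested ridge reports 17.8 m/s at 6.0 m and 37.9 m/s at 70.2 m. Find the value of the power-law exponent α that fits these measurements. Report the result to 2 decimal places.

α ≈ 0.31

Power law: V₂/V₁ = (z₂/z₁)^α ⇒ α = ln(V₂/V₁) / ln(z₂/z₁)
α = ln(37.9/17.8) / ln(70.2/6.0) = ln(2.1292) / ln(11.7000)
  = 0.75575 / 2.45959 = 0.30727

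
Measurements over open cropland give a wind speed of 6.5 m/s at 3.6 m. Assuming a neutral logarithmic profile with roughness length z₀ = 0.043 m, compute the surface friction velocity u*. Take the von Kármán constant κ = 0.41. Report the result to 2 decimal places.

u* ≈ 0.60 m/s

Log law: V(z) = (u*/κ) · ln(z/z₀) ⇒ u* = κ · V / ln(z/z₀)
u* = 0.41 × 6.5 / ln(3.6/0.043) = 0.41 × 6.5 / 4.4275
   = 2.6650 / 4.4275 = 0.6019 m/s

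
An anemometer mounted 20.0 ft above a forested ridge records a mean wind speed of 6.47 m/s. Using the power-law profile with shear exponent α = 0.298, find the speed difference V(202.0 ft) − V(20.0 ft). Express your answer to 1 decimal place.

Power law: V₂ = V₁ · (z₂/z₁)^α = 6.47 × (10.1000)^0.298 = 12.8882 m/s
ΔV = 12.8882 − 6.47 = 6.4182 m/s

6.4 m/s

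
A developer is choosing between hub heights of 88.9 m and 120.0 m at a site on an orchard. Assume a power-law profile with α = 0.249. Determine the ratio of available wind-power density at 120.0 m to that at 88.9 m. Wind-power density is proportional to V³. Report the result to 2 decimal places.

1.25

Speed ratio: V_B/V_A = (z_B/z_A)^α = (120.0/88.9)^0.249 = (1.3498)^0.249 = 1.07756
Power-density ratio: P_B/P_A = (V_B/V_A)³ = (1.07756)³ = 1.25118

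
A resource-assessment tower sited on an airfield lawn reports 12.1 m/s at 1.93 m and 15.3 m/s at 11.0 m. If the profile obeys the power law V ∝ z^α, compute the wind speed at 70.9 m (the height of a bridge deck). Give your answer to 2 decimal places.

19.67 m/s

First find α: α = ln(V₂/V₁)/ln(z₂/z₁) = ln(15.3/12.1)/ln(11.0/1.93) = 0.23465/1.74038 = 0.1348
Extrapolate from 11.0 m to 70.9 m: V₃ = 15.3 × (70.9/11.0)^0.1348 = 15.3 × 1.2856 = 19.6698 m/s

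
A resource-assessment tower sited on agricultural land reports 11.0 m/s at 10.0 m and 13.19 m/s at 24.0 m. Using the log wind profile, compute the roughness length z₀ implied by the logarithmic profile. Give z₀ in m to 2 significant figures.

Log law: V(z) ∝ ln(z/z₀). With r = V₁/V₂ = 11.0/13.19 = 0.83397,
r · ln(z₂/z₀) = ln(z₁/z₀) ⇒ ln z₀ = (ln z₁ − r·ln z₂)/(1 − r)
ln z₀ = (2.30259 − 0.83397×3.17805) / 0.16603 = -2.0947
z₀ = exp(-2.0947) = 0.1231 m

z₀ ≈ 0.12 m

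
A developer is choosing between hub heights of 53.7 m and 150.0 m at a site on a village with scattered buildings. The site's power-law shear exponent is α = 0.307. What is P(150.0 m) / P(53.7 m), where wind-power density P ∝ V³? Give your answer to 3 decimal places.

Speed ratio: V_B/V_A = (z_B/z_A)^α = (150.0/53.7)^0.307 = (2.7933)^0.307 = 1.37075
Power-density ratio: P_B/P_A = (V_B/V_A)³ = (1.37075)³ = 2.57557

2.576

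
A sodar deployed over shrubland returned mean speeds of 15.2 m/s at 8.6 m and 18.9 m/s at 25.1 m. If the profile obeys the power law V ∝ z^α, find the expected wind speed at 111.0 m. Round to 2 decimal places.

25.57 m/s

First find α: α = ln(V₂/V₁)/ln(z₂/z₁) = ln(18.9/15.2)/ln(25.1/8.6) = 0.21787/1.07111 = 0.2034
Extrapolate from 25.1 m to 111.0 m: V₃ = 18.9 × (111.0/25.1)^0.2034 = 18.9 × 1.3531 = 25.5734 m/s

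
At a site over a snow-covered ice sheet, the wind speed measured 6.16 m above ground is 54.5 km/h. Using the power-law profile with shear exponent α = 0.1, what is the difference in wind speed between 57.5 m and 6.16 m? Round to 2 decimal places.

Power law: V₂ = V₁ · (z₂/z₁)^α = 54.5 × (9.3344)^0.1 = 68.1405 km/h
ΔV = 68.1405 − 54.5 = 13.6405 km/h

13.64 km/h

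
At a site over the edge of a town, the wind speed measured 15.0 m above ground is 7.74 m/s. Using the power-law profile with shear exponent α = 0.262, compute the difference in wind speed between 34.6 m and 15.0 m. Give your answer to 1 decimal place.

Power law: V₂ = V₁ · (z₂/z₁)^α = 7.74 × (2.3067)^0.262 = 9.6348 m/s
ΔV = 9.6348 − 7.74 = 1.8948 m/s

1.9 m/s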